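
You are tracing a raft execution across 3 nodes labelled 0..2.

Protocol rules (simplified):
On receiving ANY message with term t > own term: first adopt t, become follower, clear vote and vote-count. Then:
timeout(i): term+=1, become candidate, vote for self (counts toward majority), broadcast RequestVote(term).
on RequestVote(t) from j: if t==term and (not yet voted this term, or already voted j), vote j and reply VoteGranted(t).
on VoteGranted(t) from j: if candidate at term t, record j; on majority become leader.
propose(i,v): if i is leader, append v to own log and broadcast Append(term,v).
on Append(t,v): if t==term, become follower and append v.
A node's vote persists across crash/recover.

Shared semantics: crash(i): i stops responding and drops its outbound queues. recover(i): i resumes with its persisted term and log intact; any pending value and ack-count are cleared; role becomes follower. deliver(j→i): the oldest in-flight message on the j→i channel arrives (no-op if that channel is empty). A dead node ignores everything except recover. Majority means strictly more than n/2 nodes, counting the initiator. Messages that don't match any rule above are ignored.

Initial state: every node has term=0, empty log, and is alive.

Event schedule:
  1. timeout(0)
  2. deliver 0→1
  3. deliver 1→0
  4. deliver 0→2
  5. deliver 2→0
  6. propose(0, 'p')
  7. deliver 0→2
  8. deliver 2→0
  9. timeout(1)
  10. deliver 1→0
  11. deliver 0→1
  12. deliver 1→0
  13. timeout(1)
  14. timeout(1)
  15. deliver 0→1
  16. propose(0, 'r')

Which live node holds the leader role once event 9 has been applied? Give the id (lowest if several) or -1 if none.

step 1 timeout(0): 0={cand,t=1,log=-}
step 2 deliver 0→1: 1={foll,t=1,log=-}
step 3 deliver 1→0: 0={lead,t=1,log=-}
step 4 deliver 0→2: 2={foll,t=1,log=-}
step 5 deliver 2→0: —
step 6 propose(0,'p'): 0={lead,t=1,log=p}
step 7 deliver 0→2: 2={foll,t=1,log=p}
step 8 deliver 2→0: —
step 9 timeout(1): 1={cand,t=2,log=-}

0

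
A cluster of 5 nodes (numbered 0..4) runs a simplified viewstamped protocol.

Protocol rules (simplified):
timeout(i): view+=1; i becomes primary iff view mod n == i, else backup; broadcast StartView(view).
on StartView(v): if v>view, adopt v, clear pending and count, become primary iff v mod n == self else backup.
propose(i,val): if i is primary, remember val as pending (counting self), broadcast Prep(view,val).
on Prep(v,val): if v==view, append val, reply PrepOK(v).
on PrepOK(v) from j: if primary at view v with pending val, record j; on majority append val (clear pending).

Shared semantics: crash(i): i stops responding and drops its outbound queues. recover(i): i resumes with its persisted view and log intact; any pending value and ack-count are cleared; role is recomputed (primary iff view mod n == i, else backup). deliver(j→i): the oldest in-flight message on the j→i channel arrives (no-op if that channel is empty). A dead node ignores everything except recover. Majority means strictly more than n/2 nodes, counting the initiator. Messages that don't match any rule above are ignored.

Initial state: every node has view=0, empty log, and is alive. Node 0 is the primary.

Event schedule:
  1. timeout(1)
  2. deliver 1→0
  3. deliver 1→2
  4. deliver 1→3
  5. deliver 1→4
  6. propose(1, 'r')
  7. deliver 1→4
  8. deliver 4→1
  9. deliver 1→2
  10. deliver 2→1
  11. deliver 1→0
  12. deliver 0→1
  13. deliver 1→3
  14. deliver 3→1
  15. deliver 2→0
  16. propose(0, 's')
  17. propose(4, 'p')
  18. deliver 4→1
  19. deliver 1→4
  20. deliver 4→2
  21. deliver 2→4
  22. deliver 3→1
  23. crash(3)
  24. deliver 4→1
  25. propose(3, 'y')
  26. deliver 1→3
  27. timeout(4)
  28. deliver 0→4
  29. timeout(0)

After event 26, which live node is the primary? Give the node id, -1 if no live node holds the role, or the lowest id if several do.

1

[1] timeout(1) → N1(prim v1 [-])
[2] deliver 1→0 → N0(back v1 [-])
[3] deliver 1→2 → N2(back v1 [-])
[4] deliver 1→3 → N3(back v1 [-])
[5] deliver 1→4 → N4(back v1 [-])
[6] propose(1,'r') → ∅
[7] deliver 1→4 → N4(back v1 [r])
[8] deliver 4→1 → ∅
[9] deliver 1→2 → N2(back v1 [r])
[10] deliver 2→1 → N1(prim v1 [r])
[11] deliver 1→0 → N0(back v1 [r])
[12] deliver 0→1 → ∅
[13] deliver 1→3 → N3(back v1 [r])
[14] deliver 3→1 → ∅
[15] deliver 2→0 → ∅
[16] propose(0,'s') → ∅
[17] propose(4,'p') → ∅
[18] deliver 4→1 → ∅
[19] deliver 1→4 → ∅
[20] deliver 4→2 → ∅
[21] deliver 2→4 → ∅
[22] deliver 3→1 → ∅
[23] crash(3) → N3(✗back v1 [r])
[24] deliver 4→1 → ∅
[25] propose(3,'y') → ∅
[26] deliver 1→3 → ∅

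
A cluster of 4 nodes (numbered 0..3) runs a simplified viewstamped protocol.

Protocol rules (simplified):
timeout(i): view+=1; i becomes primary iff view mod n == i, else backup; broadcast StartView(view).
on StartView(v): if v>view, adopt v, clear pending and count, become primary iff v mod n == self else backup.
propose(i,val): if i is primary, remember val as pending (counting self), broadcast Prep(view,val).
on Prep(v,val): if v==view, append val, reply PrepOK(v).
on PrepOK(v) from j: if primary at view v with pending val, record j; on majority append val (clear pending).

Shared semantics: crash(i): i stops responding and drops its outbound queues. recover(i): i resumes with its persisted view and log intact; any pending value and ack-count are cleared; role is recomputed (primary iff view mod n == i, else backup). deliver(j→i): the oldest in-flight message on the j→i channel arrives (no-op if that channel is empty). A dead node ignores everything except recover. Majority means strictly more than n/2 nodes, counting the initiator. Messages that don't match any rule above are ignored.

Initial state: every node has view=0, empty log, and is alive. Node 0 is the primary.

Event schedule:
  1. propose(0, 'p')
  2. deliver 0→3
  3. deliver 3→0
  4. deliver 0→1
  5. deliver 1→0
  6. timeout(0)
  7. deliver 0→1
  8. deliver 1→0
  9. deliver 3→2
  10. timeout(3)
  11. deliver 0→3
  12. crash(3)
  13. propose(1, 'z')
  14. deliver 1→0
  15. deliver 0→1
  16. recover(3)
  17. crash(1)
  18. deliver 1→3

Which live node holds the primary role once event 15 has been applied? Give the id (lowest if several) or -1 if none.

1

[1] propose(0,'p') → ∅
[2] deliver 0→3 → N3(back v0 [p])
[3] deliver 3→0 → ∅
[4] deliver 0→1 → N1(back v0 [p])
[5] deliver 1→0 → N0(prim v0 [p])
[6] timeout(0) → N0(back v1 [p])
[7] deliver 0→1 → N1(prim v1 [p])
[8] deliver 1→0 → ∅
[9] deliver 3→2 → ∅
[10] timeout(3) → N3(back v1 [p])
[11] deliver 0→3 → ∅
[12] crash(3) → N3(✗back v1 [p])
[13] propose(1,'z') → ∅
[14] deliver 1→0 → N0(back v1 [p,z])
[15] deliver 0→1 → ∅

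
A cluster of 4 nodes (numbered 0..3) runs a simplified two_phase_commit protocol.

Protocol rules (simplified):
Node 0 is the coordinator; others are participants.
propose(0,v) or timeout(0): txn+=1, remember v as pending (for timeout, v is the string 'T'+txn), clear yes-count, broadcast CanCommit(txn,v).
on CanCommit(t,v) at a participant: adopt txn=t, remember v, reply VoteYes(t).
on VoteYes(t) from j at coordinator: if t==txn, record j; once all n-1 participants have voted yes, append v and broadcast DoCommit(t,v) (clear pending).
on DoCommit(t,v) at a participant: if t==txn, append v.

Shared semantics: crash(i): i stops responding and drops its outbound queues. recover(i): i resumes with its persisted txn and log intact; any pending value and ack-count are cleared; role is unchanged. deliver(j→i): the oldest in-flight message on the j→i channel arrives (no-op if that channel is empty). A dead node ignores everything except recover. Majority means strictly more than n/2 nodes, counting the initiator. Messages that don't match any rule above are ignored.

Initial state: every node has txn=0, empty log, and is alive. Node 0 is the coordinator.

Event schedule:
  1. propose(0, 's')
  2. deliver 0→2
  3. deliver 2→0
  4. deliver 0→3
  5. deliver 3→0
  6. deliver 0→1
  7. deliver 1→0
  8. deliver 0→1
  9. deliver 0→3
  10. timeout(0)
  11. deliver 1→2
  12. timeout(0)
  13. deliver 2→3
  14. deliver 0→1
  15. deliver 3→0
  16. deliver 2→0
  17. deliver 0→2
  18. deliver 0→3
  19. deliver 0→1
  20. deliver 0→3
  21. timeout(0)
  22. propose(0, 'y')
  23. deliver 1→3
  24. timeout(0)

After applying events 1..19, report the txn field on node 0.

3

after 1 — propose(0,'s'): n0:coor/t1/[-]
after 2 — deliver 0→2: n2:part/t1/[-]
after 3 — deliver 2→0: ·
after 4 — deliver 0→3: n3:part/t1/[-]
after 5 — deliver 3→0: ·
after 6 — deliver 0→1: n1:part/t1/[-]
after 7 — deliver 1→0: n0:coor/t1/[s]
after 8 — deliver 0→1: n1:part/t1/[s]
after 9 — deliver 0→3: n3:part/t1/[s]
after 10 — timeout(0): n0:coor/t2/[s]
after 11 — deliver 1→2: ·
after 12 — timeout(0): n0:coor/t3/[s]
after 13 — deliver 2→3: ·
after 14 — deliver 0→1: n1:part/t2/[s]
after 15 — deliver 3→0: ·
after 16 — deliver 2→0: ·
after 17 — deliver 0→2: n2:part/t1/[s]
after 18 — deliver 0→3: n3:part/t2/[s]
after 19 — deliver 0→1: n1:part/t3/[s]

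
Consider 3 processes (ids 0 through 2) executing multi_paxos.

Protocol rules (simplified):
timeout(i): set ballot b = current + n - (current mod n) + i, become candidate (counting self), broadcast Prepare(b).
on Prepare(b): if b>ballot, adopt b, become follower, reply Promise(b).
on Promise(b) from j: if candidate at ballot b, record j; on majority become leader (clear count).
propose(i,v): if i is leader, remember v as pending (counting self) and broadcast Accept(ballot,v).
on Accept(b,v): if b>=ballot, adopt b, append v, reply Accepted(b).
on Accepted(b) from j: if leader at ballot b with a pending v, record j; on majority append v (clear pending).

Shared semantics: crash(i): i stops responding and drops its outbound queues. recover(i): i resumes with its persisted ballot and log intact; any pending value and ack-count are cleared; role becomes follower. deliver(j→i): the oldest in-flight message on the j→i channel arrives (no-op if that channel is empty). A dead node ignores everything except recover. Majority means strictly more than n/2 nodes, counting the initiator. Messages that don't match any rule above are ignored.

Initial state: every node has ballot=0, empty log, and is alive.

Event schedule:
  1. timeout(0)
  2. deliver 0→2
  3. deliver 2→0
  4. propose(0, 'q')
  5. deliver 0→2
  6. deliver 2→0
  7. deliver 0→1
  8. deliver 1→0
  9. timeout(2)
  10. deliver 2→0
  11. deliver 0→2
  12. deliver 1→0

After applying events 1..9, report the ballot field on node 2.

1. timeout(0):  <0:cand b3 ->
2. deliver 0→2:  <2:foll b3 ->
3. deliver 2→0:  <0:lead b3 ->
4. propose(0,'q'):  nop
5. deliver 0→2:  <2:foll b3 q>
6. deliver 2→0:  <0:lead b3 q>
7. deliver 0→1:  <1:foll b3 ->
8. deliver 1→0:  nop
9. timeout(2):  <2:cand b8 q>

8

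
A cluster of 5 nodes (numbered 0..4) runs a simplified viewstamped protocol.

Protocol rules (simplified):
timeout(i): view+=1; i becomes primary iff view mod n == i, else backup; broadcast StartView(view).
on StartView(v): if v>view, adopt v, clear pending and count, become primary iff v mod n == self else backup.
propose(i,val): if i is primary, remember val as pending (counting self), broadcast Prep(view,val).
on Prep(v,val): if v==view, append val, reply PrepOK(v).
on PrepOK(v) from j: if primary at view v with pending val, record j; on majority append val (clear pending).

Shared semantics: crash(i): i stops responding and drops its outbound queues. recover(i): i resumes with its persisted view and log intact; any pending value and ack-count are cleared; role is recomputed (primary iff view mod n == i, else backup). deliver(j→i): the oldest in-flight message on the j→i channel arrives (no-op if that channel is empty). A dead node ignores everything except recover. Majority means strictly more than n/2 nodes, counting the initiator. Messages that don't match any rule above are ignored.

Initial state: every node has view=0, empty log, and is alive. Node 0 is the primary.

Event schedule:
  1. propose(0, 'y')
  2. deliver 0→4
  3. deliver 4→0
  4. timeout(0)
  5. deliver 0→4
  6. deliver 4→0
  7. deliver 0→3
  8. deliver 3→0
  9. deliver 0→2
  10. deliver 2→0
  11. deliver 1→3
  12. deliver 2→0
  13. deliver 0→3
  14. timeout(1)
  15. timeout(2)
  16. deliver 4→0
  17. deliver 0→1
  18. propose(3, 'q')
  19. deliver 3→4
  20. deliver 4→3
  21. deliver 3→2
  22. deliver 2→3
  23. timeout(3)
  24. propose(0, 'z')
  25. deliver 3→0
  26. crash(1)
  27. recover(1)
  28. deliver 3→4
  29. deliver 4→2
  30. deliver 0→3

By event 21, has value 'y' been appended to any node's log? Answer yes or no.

e1 propose(0,'y'): ·
e2 deliver 0→4: 4[back,v=0,y]
e3 deliver 4→0: ·
e4 timeout(0): 0[back,v=1,-]
e5 deliver 0→4: 4[back,v=1,y]
e6 deliver 4→0: ·
e7 deliver 0→3: 3[back,v=0,y]
e8 deliver 3→0: ·
e9 deliver 0→2: 2[back,v=0,y]
e10 deliver 2→0: ·
e11 deliver 1→3: ·
e12 deliver 2→0: ·
e13 deliver 0→3: 3[back,v=1,y]
e14 timeout(1): 1[prim,v=1,-]
e15 timeout(2): 2[back,v=1,y]
e16 deliver 4→0: ·
e17 deliver 0→1: ·
e18 propose(3,'q'): ·
e19 deliver 3→4: ·
e20 deliver 4→3: ·
e21 deliver 3→2: ·

yes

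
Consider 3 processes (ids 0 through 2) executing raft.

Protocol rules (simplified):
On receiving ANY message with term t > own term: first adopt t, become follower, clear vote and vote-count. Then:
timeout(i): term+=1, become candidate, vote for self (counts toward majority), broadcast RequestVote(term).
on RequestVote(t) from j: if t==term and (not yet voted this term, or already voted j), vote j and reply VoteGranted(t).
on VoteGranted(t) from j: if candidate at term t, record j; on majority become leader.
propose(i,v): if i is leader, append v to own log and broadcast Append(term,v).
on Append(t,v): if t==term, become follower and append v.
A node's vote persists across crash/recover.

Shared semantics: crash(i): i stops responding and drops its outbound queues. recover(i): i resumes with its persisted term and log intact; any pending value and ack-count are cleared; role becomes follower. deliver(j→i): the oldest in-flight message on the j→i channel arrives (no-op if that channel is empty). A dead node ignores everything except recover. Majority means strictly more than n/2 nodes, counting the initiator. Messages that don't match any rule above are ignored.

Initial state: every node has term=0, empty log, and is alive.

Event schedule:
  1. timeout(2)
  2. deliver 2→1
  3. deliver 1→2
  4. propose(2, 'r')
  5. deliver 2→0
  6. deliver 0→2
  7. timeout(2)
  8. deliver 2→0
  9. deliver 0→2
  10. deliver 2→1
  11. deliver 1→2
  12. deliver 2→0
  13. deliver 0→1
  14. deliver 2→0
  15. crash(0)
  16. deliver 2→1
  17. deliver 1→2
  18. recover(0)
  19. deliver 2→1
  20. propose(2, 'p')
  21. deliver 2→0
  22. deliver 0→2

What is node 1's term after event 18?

2

step 1 timeout(2): 2={cand,t=1,log=-}
step 2 deliver 2→1: 1={foll,t=1,log=-}
step 3 deliver 1→2: 2={lead,t=1,log=-}
step 4 propose(2,'r'): 2={lead,t=1,log=r}
step 5 deliver 2→0: 0={foll,t=1,log=-}
step 6 deliver 0→2: —
step 7 timeout(2): 2={cand,t=2,log=r}
step 8 deliver 2→0: 0={foll,t=1,log=r}
step 9 deliver 0→2: —
step 10 deliver 2→1: 1={foll,t=1,log=r}
step 11 deliver 1→2: —
step 12 deliver 2→0: 0={foll,t=2,log=r}
step 13 deliver 0→1: —
step 14 deliver 2→0: —
step 15 crash(0): 0={✗foll,t=2,log=r}
step 16 deliver 2→1: 1={foll,t=2,log=r}
step 17 deliver 1→2: 2={lead,t=2,log=r}
step 18 recover(0): 0={foll,t=2,log=r}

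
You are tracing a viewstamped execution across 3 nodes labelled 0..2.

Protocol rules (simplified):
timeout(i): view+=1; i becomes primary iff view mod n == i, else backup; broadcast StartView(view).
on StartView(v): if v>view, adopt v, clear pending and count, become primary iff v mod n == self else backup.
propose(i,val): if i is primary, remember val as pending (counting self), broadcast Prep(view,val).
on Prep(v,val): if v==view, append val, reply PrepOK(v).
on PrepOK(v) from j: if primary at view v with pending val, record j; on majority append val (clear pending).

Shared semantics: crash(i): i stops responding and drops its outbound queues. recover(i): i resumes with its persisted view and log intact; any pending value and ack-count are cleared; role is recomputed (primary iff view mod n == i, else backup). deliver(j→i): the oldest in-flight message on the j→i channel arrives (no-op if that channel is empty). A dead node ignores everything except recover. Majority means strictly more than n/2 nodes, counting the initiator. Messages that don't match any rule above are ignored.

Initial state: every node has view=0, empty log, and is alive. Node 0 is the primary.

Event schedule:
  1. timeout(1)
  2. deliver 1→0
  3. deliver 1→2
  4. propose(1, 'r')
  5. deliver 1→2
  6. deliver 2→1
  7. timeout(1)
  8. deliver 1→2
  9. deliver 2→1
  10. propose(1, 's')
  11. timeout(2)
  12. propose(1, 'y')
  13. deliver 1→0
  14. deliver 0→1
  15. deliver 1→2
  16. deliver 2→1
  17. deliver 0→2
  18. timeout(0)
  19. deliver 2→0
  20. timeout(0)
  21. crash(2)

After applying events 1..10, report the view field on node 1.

[1] timeout(1) → N1(prim v1 [-])
[2] deliver 1→0 → N0(back v1 [-])
[3] deliver 1→2 → N2(back v1 [-])
[4] propose(1,'r') → ∅
[5] deliver 1→2 → N2(back v1 [r])
[6] deliver 2→1 → N1(prim v1 [r])
[7] timeout(1) → N1(back v2 [r])
[8] deliver 1→2 → N2(prim v2 [r])
[9] deliver 2→1 → ∅
[10] propose(1,'s') → ∅

2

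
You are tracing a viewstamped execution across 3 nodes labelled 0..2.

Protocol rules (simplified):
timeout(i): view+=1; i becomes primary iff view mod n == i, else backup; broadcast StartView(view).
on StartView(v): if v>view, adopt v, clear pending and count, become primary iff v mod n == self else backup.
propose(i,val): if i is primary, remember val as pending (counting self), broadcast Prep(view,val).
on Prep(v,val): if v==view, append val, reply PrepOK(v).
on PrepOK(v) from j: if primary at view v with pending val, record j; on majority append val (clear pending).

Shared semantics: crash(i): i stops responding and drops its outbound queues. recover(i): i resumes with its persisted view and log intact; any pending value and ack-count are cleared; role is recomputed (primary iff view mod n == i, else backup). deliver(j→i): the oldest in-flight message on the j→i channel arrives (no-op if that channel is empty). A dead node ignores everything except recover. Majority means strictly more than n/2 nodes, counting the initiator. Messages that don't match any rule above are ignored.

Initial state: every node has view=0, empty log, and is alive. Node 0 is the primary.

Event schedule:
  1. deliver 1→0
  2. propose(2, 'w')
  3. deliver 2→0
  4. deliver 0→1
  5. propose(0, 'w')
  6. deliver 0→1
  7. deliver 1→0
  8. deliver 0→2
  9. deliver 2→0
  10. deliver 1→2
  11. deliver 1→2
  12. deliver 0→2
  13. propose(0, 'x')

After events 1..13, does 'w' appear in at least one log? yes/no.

[1] deliver 1→0 → ∅
[2] propose(2,'w') → ∅
[3] deliver 2→0 → ∅
[4] deliver 0→1 → ∅
[5] propose(0,'w') → ∅
[6] deliver 0→1 → N1(back v0 [w])
[7] deliver 1→0 → N0(prim v0 [w])
[8] deliver 0→2 → N2(back v0 [w])
[9] deliver 2→0 → ∅
[10] deliver 1→2 → ∅
[11] deliver 1→2 → ∅
[12] deliver 0→2 → ∅
[13] propose(0,'x') → ∅

yes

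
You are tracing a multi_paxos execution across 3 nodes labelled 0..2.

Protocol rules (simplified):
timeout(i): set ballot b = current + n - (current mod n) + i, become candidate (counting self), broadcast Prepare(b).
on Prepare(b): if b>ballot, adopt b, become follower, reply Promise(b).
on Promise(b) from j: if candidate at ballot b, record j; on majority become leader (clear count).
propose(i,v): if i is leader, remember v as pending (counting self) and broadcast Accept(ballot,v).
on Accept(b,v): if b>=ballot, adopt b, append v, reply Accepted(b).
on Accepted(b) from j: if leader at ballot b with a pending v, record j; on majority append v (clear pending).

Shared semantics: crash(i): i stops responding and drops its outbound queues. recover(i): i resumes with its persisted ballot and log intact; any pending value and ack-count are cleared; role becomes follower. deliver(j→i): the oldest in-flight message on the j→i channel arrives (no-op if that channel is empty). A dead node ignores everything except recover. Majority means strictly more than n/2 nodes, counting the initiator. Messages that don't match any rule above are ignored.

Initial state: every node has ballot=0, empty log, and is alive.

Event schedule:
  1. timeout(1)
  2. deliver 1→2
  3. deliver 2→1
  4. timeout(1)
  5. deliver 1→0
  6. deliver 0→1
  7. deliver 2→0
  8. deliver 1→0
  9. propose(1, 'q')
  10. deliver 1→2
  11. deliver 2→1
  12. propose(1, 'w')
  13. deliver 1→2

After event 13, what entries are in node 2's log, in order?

[1] timeout(1) → N1(cand b4 [-])
[2] deliver 1→2 → N2(foll b4 [-])
[3] deliver 2→1 → N1(lead b4 [-])
[4] timeout(1) → N1(cand b7 [-])
[5] deliver 1→0 → N0(foll b4 [-])
[6] deliver 0→1 → ∅
[7] deliver 2→0 → ∅
[8] deliver 1→0 → N0(foll b7 [-])
[9] propose(1,'q') → ∅
[10] deliver 1→2 → N2(foll b7 [-])
[11] deliver 2→1 → N1(lead b7 [-])
[12] propose(1,'w') → ∅
[13] deliver 1→2 → N2(foll b7 [w])

w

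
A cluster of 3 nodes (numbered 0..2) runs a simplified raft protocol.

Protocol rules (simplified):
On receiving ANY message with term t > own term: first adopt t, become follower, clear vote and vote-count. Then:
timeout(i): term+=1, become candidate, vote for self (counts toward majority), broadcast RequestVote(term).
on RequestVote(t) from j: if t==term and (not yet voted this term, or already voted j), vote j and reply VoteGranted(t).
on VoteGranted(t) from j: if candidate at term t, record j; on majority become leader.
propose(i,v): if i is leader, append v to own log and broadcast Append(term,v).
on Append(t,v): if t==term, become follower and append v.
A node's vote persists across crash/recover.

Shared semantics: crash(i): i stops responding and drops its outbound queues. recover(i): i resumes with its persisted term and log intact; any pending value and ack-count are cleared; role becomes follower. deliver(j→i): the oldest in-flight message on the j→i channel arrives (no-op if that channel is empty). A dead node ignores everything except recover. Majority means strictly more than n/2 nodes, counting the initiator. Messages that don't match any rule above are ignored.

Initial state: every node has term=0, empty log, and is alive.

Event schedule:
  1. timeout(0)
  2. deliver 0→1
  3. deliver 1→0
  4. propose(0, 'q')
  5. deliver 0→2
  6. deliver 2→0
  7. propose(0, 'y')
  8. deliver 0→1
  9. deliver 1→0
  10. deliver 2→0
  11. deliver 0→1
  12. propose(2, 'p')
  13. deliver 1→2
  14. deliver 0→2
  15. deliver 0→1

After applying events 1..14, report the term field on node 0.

1

e1 timeout(0): 0[cand,t=1,-]
e2 deliver 0→1: 1[foll,t=1,-]
e3 deliver 1→0: 0[lead,t=1,-]
e4 propose(0,'q'): 0[lead,t=1,q]
e5 deliver 0→2: 2[foll,t=1,-]
e6 deliver 2→0: ·
e7 propose(0,'y'): 0[lead,t=1,q,y]
e8 deliver 0→1: 1[foll,t=1,q]
e9 deliver 1→0: ·
e10 deliver 2→0: ·
e11 deliver 0→1: 1[foll,t=1,q,y]
e12 propose(2,'p'): ·
e13 deliver 1→2: ·
e14 deliver 0→2: 2[foll,t=1,q]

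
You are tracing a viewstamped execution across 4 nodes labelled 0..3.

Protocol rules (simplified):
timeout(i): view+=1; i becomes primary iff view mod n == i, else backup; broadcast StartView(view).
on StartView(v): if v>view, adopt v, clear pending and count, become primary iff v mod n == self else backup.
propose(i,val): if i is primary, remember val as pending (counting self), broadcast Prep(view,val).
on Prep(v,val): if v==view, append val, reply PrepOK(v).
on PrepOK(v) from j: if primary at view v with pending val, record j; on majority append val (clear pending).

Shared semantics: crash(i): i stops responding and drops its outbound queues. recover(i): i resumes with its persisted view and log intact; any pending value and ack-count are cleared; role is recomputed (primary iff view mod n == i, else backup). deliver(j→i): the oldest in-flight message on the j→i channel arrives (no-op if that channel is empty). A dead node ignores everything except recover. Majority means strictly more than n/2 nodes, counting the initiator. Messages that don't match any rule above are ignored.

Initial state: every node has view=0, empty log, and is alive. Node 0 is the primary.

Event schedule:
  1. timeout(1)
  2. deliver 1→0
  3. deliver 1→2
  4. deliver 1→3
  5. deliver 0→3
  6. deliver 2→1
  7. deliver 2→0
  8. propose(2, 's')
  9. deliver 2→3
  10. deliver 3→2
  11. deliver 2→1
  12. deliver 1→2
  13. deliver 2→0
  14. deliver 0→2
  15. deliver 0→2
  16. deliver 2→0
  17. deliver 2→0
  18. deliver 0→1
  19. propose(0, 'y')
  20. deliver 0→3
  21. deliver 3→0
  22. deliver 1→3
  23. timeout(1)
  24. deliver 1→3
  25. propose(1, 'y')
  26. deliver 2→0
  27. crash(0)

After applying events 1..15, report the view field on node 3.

1. timeout(1):  <1:prim v1 ->
2. deliver 1→0:  <0:back v1 ->
3. deliver 1→2:  <2:back v1 ->
4. deliver 1→3:  <3:back v1 ->
5. deliver 0→3:  nop
6. deliver 2→1:  nop
7. deliver 2→0:  nop
8. propose(2,'s'):  nop
9. deliver 2→3:  nop
10. deliver 3→2:  nop
11. deliver 2→1:  nop
12. deliver 1→2:  nop
13. deliver 2→0:  nop
14. deliver 0→2:  nop
15. deliver 0→2:  nop

1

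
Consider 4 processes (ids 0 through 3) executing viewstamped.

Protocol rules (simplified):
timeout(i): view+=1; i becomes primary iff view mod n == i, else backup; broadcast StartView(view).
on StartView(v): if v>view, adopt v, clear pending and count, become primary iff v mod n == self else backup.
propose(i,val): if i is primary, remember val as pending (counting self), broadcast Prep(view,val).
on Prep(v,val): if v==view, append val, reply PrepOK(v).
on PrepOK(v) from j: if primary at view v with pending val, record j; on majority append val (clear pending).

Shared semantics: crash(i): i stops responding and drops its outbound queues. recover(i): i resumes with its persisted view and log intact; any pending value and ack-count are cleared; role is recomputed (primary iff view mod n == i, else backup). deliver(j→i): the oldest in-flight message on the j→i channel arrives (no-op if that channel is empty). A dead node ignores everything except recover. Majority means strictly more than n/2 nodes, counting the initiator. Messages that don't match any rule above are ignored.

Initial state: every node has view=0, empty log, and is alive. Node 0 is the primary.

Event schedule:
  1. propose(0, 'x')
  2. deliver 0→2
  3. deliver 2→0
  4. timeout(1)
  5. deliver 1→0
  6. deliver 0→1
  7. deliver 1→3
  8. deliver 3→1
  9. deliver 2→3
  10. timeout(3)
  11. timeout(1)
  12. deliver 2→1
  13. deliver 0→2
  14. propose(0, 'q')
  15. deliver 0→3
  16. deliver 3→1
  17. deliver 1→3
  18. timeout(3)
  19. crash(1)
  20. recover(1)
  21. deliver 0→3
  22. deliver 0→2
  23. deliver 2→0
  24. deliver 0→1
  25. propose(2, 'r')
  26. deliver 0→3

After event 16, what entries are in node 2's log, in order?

after 1 — propose(0,'x'): ·
after 2 — deliver 0→2: n2:back/v0/[x]
after 3 — deliver 2→0: ·
after 4 — timeout(1): n1:prim/v1/[-]
after 5 — deliver 1→0: n0:back/v1/[-]
after 6 — deliver 0→1: ·
after 7 — deliver 1→3: n3:back/v1/[-]
after 8 — deliver 3→1: ·
after 9 — deliver 2→3: ·
after 10 — timeout(3): n3:back/v2/[-]
after 11 — timeout(1): n1:back/v2/[-]
after 12 — deliver 2→1: ·
after 13 — deliver 0→2: ·
after 14 — propose(0,'q'): ·
after 15 — deliver 0→3: ·
after 16 — deliver 3→1: ·

x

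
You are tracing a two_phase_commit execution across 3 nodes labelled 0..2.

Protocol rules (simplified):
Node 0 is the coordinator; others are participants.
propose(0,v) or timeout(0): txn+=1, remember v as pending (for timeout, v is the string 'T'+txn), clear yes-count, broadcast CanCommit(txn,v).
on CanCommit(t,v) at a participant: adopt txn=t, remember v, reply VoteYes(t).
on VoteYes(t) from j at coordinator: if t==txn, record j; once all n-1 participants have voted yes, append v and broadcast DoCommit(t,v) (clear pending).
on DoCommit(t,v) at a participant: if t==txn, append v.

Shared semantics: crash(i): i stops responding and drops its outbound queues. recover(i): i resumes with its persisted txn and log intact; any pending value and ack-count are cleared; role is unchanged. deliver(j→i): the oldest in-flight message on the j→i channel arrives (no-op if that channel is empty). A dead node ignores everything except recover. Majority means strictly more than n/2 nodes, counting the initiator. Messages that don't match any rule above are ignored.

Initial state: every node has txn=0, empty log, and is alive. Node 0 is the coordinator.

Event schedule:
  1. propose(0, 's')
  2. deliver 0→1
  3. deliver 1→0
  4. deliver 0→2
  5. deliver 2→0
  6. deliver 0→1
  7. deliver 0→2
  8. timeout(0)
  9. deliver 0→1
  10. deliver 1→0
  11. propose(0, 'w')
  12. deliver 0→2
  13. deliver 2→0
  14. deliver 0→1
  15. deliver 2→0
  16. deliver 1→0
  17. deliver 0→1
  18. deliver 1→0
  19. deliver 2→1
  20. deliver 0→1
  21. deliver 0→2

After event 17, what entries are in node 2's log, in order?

after 1 — propose(0,'s'): n0:coor/t1/[-]
after 2 — deliver 0→1: n1:part/t1/[-]
after 3 — deliver 1→0: ·
after 4 — deliver 0→2: n2:part/t1/[-]
after 5 — deliver 2→0: n0:coor/t1/[s]
after 6 — deliver 0→1: n1:part/t1/[s]
after 7 — deliver 0→2: n2:part/t1/[s]
after 8 — timeout(0): n0:coor/t2/[s]
after 9 — deliver 0→1: n1:part/t2/[s]
after 10 — deliver 1→0: ·
after 11 — propose(0,'w'): n0:coor/t3/[s]
after 12 — deliver 0→2: n2:part/t2/[s]
after 13 — deliver 2→0: ·
after 14 — deliver 0→1: n1:part/t3/[s]
after 15 — deliver 2→0: ·
after 16 — deliver 1→0: ·
after 17 — deliver 0→1: ·

s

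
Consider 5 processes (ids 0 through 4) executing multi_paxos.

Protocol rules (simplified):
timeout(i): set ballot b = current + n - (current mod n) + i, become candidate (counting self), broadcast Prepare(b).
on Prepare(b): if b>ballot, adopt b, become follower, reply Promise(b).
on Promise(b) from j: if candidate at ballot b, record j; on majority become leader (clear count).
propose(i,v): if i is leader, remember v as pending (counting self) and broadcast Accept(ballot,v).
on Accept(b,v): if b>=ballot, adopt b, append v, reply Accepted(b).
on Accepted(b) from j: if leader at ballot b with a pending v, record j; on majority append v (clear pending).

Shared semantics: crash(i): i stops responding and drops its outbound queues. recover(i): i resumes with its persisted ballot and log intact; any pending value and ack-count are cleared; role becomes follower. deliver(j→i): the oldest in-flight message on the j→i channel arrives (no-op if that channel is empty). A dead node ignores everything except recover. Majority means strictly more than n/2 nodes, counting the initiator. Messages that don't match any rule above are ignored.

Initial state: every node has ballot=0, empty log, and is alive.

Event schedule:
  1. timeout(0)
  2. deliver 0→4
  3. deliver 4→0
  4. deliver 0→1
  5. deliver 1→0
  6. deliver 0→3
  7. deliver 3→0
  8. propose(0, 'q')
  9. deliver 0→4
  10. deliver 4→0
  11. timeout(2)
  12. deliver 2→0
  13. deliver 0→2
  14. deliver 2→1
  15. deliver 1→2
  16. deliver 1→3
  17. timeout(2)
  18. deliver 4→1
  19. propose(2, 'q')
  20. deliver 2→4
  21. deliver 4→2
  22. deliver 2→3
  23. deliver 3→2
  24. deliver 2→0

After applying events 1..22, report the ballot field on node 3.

[1] timeout(0) → N0(cand b5 [-])
[2] deliver 0→4 → N4(foll b5 [-])
[3] deliver 4→0 → ∅
[4] deliver 0→1 → N1(foll b5 [-])
[5] deliver 1→0 → N0(lead b5 [-])
[6] deliver 0→3 → N3(foll b5 [-])
[7] deliver 3→0 → ∅
[8] propose(0,'q') → ∅
[9] deliver 0→4 → N4(foll b5 [q])
[10] deliver 4→0 → ∅
[11] timeout(2) → N2(cand b7 [-])
[12] deliver 2→0 → N0(foll b7 [-])
[13] deliver 0→2 → ∅
[14] deliver 2→1 → N1(foll b7 [-])
[15] deliver 1→2 → ∅
[16] deliver 1→3 → ∅
[17] timeout(2) → N2(cand b12 [-])
[18] deliver 4→1 → ∅
[19] propose(2,'q') → ∅
[20] deliver 2→4 → N4(foll b7 [q])
[21] deliver 4→2 → ∅
[22] deliver 2→3 → N3(foll b7 [-])

7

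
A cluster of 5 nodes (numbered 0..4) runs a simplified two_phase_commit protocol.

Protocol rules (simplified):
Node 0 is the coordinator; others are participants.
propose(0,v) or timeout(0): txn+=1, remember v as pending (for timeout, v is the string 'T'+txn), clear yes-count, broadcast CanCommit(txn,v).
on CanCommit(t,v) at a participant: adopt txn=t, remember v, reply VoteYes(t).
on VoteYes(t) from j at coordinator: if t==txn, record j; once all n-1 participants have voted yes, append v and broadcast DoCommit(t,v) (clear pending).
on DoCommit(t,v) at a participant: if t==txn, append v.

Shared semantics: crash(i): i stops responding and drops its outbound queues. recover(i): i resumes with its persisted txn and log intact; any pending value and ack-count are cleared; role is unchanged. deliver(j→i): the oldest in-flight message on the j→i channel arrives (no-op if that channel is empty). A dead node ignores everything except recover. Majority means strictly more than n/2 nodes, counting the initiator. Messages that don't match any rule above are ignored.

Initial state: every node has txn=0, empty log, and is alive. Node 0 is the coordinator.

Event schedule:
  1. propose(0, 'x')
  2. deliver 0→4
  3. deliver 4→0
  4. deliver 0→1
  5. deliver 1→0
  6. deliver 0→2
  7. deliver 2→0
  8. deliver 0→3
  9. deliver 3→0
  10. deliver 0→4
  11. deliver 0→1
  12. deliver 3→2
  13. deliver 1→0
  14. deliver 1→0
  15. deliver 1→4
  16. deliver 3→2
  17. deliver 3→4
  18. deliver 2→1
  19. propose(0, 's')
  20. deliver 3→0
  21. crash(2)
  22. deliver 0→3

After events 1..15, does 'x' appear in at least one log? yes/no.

yes

after 1 — propose(0,'x'): n0:coor/t1/[-]
after 2 — deliver 0→4: n4:part/t1/[-]
after 3 — deliver 4→0: ·
after 4 — deliver 0→1: n1:part/t1/[-]
after 5 — deliver 1→0: ·
after 6 — deliver 0→2: n2:part/t1/[-]
after 7 — deliver 2→0: ·
after 8 — deliver 0→3: n3:part/t1/[-]
after 9 — deliver 3→0: n0:coor/t1/[x]
after 10 — deliver 0→4: n4:part/t1/[x]
after 11 — deliver 0→1: n1:part/t1/[x]
after 12 — deliver 3→2: ·
after 13 — deliver 1→0: ·
after 14 — deliver 1→0: ·
after 15 — deliver 1→4: ·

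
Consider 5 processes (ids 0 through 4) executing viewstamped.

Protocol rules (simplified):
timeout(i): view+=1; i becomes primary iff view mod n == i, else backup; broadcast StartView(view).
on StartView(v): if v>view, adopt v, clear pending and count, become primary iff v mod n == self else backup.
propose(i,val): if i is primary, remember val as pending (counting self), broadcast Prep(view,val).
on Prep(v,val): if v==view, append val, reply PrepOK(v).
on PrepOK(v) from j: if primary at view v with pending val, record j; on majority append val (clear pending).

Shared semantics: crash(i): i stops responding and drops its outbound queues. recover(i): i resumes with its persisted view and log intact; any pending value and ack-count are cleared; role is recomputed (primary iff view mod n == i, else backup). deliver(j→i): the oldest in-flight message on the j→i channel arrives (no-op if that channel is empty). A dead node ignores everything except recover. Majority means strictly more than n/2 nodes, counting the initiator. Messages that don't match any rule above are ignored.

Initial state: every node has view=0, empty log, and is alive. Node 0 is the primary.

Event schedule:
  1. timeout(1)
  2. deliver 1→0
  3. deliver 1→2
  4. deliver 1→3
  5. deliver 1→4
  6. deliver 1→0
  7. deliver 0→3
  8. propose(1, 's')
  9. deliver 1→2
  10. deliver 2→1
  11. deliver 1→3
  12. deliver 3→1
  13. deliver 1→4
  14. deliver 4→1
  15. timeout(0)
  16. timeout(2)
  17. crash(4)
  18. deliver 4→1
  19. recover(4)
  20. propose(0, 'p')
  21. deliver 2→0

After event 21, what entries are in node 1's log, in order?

step 1 timeout(1): 1={prim,v=1,log=-}
step 2 deliver 1→0: 0={back,v=1,log=-}
step 3 deliver 1→2: 2={back,v=1,log=-}
step 4 deliver 1→3: 3={back,v=1,log=-}
step 5 deliver 1→4: 4={back,v=1,log=-}
step 6 deliver 1→0: —
step 7 deliver 0→3: —
step 8 propose(1,'s'): —
step 9 deliver 1→2: 2={back,v=1,log=s}
step 10 deliver 2→1: —
step 11 deliver 1→3: 3={back,v=1,log=s}
step 12 deliver 3→1: 1={prim,v=1,log=s}
step 13 deliver 1→4: 4={back,v=1,log=s}
step 14 deliver 4→1: —
step 15 timeout(0): 0={back,v=2,log=-}
step 16 timeout(2): 2={prim,v=2,log=s}
step 17 crash(4): 4={✗back,v=1,log=s}
step 18 deliver 4→1: —
step 19 recover(4): 4={back,v=1,log=s}
step 20 propose(0,'p'): —
step 21 deliver 2→0: —

s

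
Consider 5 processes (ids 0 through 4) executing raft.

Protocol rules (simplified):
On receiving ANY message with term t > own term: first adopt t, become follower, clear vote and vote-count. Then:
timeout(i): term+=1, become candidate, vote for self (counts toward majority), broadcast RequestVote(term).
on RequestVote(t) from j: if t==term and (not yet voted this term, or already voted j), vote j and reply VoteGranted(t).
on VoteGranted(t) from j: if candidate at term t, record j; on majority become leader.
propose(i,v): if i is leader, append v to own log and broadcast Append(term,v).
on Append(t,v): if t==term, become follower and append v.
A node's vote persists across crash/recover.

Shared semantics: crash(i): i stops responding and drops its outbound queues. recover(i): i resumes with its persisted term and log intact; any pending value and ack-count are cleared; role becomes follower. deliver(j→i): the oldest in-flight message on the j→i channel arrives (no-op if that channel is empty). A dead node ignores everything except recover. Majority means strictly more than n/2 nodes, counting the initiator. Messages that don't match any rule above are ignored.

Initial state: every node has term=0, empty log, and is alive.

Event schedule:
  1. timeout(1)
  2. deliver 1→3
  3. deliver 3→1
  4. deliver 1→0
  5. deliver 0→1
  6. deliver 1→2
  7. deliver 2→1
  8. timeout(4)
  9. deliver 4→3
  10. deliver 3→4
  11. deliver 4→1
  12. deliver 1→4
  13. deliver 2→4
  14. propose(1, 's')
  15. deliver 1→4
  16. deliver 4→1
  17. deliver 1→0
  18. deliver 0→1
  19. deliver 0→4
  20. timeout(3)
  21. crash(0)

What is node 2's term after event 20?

e1 timeout(1): 1[cand,t=1,-]
e2 deliver 1→3: 3[foll,t=1,-]
e3 deliver 3→1: ·
e4 deliver 1→0: 0[foll,t=1,-]
e5 deliver 0→1: 1[lead,t=1,-]
e6 deliver 1→2: 2[foll,t=1,-]
e7 deliver 2→1: ·
e8 timeout(4): 4[cand,t=1,-]
e9 deliver 4→3: ·
e10 deliver 3→4: ·
e11 deliver 4→1: ·
e12 deliver 1→4: ·
e13 deliver 2→4: ·
e14 propose(1,'s'): 1[lead,t=1,s]
e15 deliver 1→4: 4[foll,t=1,s]
e16 deliver 4→1: ·
e17 deliver 1→0: 0[foll,t=1,s]
e18 deliver 0→1: ·
e19 deliver 0→4: ·
e20 timeout(3): 3[cand,t=2,-]

1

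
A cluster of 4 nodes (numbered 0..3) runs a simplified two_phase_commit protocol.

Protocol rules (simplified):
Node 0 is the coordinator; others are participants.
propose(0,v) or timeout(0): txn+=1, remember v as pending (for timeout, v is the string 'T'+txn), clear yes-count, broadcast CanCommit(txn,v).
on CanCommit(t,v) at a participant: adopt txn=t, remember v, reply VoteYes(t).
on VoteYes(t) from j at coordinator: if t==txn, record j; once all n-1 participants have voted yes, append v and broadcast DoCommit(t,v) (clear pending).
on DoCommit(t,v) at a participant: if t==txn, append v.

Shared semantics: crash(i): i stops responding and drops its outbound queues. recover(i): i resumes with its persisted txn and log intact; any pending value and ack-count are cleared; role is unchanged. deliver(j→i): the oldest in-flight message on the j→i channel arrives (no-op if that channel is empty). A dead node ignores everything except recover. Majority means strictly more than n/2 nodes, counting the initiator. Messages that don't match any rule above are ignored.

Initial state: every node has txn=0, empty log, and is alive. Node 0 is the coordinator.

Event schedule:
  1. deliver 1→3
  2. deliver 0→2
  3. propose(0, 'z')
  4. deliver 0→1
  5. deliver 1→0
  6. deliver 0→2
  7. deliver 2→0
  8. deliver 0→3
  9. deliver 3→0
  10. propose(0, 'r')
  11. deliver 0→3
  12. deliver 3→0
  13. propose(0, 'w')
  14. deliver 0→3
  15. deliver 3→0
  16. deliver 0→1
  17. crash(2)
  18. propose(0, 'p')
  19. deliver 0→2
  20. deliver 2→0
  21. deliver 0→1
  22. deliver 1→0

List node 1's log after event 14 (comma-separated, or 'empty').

step 1 deliver 1→3: —
step 2 deliver 0→2: —
step 3 propose(0,'z'): 0={coor,t=1,log=-}
step 4 deliver 0→1: 1={part,t=1,log=-}
step 5 deliver 1→0: —
step 6 deliver 0→2: 2={part,t=1,log=-}
step 7 deliver 2→0: —
step 8 deliver 0→3: 3={part,t=1,log=-}
step 9 deliver 3→0: 0={coor,t=1,log=z}
step 10 propose(0,'r'): 0={coor,t=2,log=z}
step 11 deliver 0→3: 3={part,t=1,log=z}
step 12 deliver 3→0: —
step 13 propose(0,'w'): 0={coor,t=3,log=z}
step 14 deliver 0→3: 3={part,t=2,log=z}

empty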